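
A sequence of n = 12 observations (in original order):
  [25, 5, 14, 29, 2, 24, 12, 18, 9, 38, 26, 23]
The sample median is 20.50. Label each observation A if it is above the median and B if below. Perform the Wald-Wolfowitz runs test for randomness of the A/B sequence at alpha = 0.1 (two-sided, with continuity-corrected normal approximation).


Step 1: Compute median = 20.50; label A = above, B = below.
Labels in order: ABBABABBBAAA  (n_A = 6, n_B = 6)
Step 2: Count runs R = 7.
Step 3: Under H0 (random ordering), E[R] = 2*n_A*n_B/(n_A+n_B) + 1 = 2*6*6/12 + 1 = 7.0000.
        Var[R] = 2*n_A*n_B*(2*n_A*n_B - n_A - n_B) / ((n_A+n_B)^2 * (n_A+n_B-1)) = 4320/1584 = 2.7273.
        SD[R] = 1.6514.
Step 4: R = E[R], so z = 0 with no continuity correction.
Step 5: Two-sided p-value via normal approximation = 2*(1 - Phi(|z|)) = 1.000000.
Step 6: alpha = 0.1. fail to reject H0.

R = 7, z = 0.0000, p = 1.000000, fail to reject H0.


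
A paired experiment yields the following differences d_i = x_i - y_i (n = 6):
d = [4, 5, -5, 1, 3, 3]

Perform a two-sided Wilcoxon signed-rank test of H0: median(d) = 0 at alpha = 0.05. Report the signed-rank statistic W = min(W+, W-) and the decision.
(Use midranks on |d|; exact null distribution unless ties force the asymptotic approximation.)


Step 1: Drop any zero differences (none here) and take |d_i|.
|d| = [4, 5, 5, 1, 3, 3]
Step 2: Midrank |d_i| (ties get averaged ranks).
ranks: |4|->4, |5|->5.5, |5|->5.5, |1|->1, |3|->2.5, |3|->2.5
Step 3: Attach original signs; sum ranks with positive sign and with negative sign.
W+ = 4 + 5.5 + 1 + 2.5 + 2.5 = 15.5
W- = 5.5 = 5.5
(Check: W+ + W- = 21 should equal n(n+1)/2 = 21.)
Step 4: Test statistic W = min(W+, W-) = 5.5.
Step 5: Ties in |d|, so use the tie-corrected normal approximation.
        E[W] = n(n+1)/4 = 6*7/4 = 10.5.
        Tie groups: |d|=3 (t=2), |d|=5 (t=2); sum(t^3 - t) = 12.
        Var[W] = n(n+1)(2n+1)/24 - sum(t^3-t)/48 = 546/24 - 12/48 = 22.5.
        z = (W - E[W]) / sqrt(Var[W]) = (5.5 - 10.5) / 4.7434 = -1.0541.
        Two-sided p = 2*Phi(z) = 0.291841.
Step 6: alpha = 0.05. fail to reject H0.

W+ = 15.5, W- = 5.5, W = min = 5.5, p = 0.291841, fail to reject H0.


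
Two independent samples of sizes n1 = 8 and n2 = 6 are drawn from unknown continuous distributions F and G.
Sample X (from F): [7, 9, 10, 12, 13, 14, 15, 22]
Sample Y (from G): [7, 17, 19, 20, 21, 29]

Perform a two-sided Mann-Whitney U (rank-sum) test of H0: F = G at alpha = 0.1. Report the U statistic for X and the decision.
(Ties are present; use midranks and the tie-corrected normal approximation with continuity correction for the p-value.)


Step 1: Combine and sort all 14 observations; assign midranks.
sorted (value, group): (7,X), (7,Y), (9,X), (10,X), (12,X), (13,X), (14,X), (15,X), (17,Y), (19,Y), (20,Y), (21,Y), (22,X), (29,Y)
ranks: 7->1.5, 7->1.5, 9->3, 10->4, 12->5, 13->6, 14->7, 15->8, 17->9, 19->10, 20->11, 21->12, 22->13, 29->14
Step 2: Rank sum for X: R1 = 1.5 + 3 + 4 + 5 + 6 + 7 + 8 + 13 = 47.5.
Step 3: U_X = R1 - n1(n1+1)/2 = 47.5 - 8*9/2 = 47.5 - 36 = 11.5.
       U_Y = n1*n2 - U_X = 48 - 11.5 = 36.5.
Step 4: Ties are present, so use the tie-corrected normal approximation (with continuity correction) for the p-value.
Step 5: p-value = 0.120926; compare to alpha = 0.1. fail to reject H0.

U_X = 11.5, p = 0.120926, fail to reject H0 at alpha = 0.1.


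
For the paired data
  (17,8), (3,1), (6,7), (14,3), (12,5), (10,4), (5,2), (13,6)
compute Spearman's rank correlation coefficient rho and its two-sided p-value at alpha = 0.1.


Step 1: Rank x and y separately (midranks; no ties here).
rank(x): 17->8, 3->1, 6->3, 14->7, 12->5, 10->4, 5->2, 13->6
rank(y): 8->8, 1->1, 7->7, 3->3, 5->5, 4->4, 2->2, 6->6
Step 2: d_i = R_x(i) - R_y(i); compute d_i^2.
  (8-8)^2=0, (1-1)^2=0, (3-7)^2=16, (7-3)^2=16, (5-5)^2=0, (4-4)^2=0, (2-2)^2=0, (6-6)^2=0
sum(d^2) = 32.
Step 3: rho = 1 - 6*32 / (8*(8^2 - 1)) = 1 - 192/504 = 0.619048.
Step 4: Under H0, t = rho * sqrt((n-2)/(1-rho^2)) = 1.9308 ~ t(6).
Step 5: Two-sided p-value from the t-distribution with 6 df = 0.101733.
Step 6: alpha = 0.1. fail to reject H0.

rho = 0.6190, p = 0.101733, fail to reject H0 at alpha = 0.1.


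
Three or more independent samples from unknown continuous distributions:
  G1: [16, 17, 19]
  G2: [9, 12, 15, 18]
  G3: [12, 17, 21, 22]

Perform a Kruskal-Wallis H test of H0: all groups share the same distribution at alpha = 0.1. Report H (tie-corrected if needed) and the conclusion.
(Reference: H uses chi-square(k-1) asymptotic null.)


Step 1: Combine all N = 11 observations and assign midranks.
sorted (value, group, rank): (9,G2,1), (12,G2,2.5), (12,G3,2.5), (15,G2,4), (16,G1,5), (17,G1,6.5), (17,G3,6.5), (18,G2,8), (19,G1,9), (21,G3,10), (22,G3,11)
Step 2: Sum ranks within each group.
R_1 = 20.5 (n_1 = 3)
R_2 = 15.5 (n_2 = 4)
R_3 = 30 (n_3 = 4)
Step 3: H = 12/(N(N+1)) * sum(R_i^2/n_i) - 3(N+1)
     = 12/(11*12) * (20.5^2/3 + 15.5^2/4 + 30^2/4) - 3*12
     = 0.090909 * 425.146 - 36
     = 2.649621.
Step 4: Ties present; correction factor C = 1 - 12/(11^3 - 11) = 0.990909. Corrected H = 2.649621 / 0.990909 = 2.673930.
Step 5: Under H0, H ~ chi^2(2); p-value = 0.262642.
Step 6: alpha = 0.1. fail to reject H0.

H = 2.6739, df = 2, p = 0.262642, fail to reject H0.


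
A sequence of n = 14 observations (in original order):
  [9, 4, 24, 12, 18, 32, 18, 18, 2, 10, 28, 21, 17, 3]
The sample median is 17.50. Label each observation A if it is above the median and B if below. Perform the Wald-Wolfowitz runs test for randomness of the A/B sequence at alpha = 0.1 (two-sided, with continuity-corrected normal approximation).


Step 1: Compute median = 17.50; label A = above, B = below.
Labels in order: BBABAAAABBAABB  (n_A = 7, n_B = 7)
Step 2: Count runs R = 7.
Step 3: Under H0 (random ordering), E[R] = 2*n_A*n_B/(n_A+n_B) + 1 = 2*7*7/14 + 1 = 8.0000.
        Var[R] = 2*n_A*n_B*(2*n_A*n_B - n_A - n_B) / ((n_A+n_B)^2 * (n_A+n_B-1)) = 8232/2548 = 3.2308.
        SD[R] = 1.7974.
Step 4: Continuity-corrected z = (R + 0.5 - E[R]) / SD[R] = (7 + 0.5 - 8.0000) / 1.7974 = -0.2782.
Step 5: Two-sided p-value via normal approximation = 2*(1 - Phi(|z|)) = 0.780879.
Step 6: alpha = 0.1. fail to reject H0.

R = 7, z = -0.2782, p = 0.780879, fail to reject H0.


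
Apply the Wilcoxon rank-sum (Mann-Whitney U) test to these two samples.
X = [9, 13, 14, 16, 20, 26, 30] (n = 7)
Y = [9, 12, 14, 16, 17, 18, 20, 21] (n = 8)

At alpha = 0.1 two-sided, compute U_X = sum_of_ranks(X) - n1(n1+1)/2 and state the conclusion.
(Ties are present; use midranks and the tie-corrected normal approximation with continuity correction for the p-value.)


Step 1: Combine and sort all 15 observations; assign midranks.
sorted (value, group): (9,X), (9,Y), (12,Y), (13,X), (14,X), (14,Y), (16,X), (16,Y), (17,Y), (18,Y), (20,X), (20,Y), (21,Y), (26,X), (30,X)
ranks: 9->1.5, 9->1.5, 12->3, 13->4, 14->5.5, 14->5.5, 16->7.5, 16->7.5, 17->9, 18->10, 20->11.5, 20->11.5, 21->13, 26->14, 30->15
Step 2: Rank sum for X: R1 = 1.5 + 4 + 5.5 + 7.5 + 11.5 + 14 + 15 = 59.
Step 3: U_X = R1 - n1(n1+1)/2 = 59 - 7*8/2 = 59 - 28 = 31.
       U_Y = n1*n2 - U_X = 56 - 31 = 25.
Step 4: Ties are present, so use the tie-corrected normal approximation (with continuity correction) for the p-value.
Step 5: p-value = 0.771543; compare to alpha = 0.1. fail to reject H0.

U_X = 31, p = 0.771543, fail to reject H0 at alpha = 0.1.


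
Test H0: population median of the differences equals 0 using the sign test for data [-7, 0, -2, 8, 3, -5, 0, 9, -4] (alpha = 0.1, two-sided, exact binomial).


Step 1: Discard zero differences. Original n = 9; n_eff = number of nonzero differences = 7.
Nonzero differences (with sign): -7, -2, +8, +3, -5, +9, -4
Step 2: Count signs: positive = 3, negative = 4.
Step 3: Under H0: P(positive) = 0.5, so the number of positives S ~ Bin(7, 0.5).
Step 4: Two-sided exact p-value = sum of Bin(7,0.5) probabilities at or below the observed probability = 1.000000.
Step 5: alpha = 0.1. fail to reject H0.

n_eff = 7, pos = 3, neg = 4, p = 1.000000, fail to reject H0.


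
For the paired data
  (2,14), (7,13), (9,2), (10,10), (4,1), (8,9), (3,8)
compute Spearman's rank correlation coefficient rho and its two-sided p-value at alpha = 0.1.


Step 1: Rank x and y separately (midranks; no ties here).
rank(x): 2->1, 7->4, 9->6, 10->7, 4->3, 8->5, 3->2
rank(y): 14->7, 13->6, 2->2, 10->5, 1->1, 9->4, 8->3
Step 2: d_i = R_x(i) - R_y(i); compute d_i^2.
  (1-7)^2=36, (4-6)^2=4, (6-2)^2=16, (7-5)^2=4, (3-1)^2=4, (5-4)^2=1, (2-3)^2=1
sum(d^2) = 66.
Step 3: rho = 1 - 6*66 / (7*(7^2 - 1)) = 1 - 396/336 = -0.178571.
Step 4: Under H0, t = rho * sqrt((n-2)/(1-rho^2)) = -0.4058 ~ t(5).
Step 5: Two-sided p-value from the t-distribution with 5 df = 0.701658.
Step 6: alpha = 0.1. fail to reject H0.

rho = -0.1786, p = 0.701658, fail to reject H0 at alpha = 0.1.


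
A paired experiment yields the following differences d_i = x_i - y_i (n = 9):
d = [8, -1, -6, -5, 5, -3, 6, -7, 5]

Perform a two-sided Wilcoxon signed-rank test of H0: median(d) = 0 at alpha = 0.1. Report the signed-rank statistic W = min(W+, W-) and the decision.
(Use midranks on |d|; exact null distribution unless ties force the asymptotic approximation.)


Step 1: Drop any zero differences (none here) and take |d_i|.
|d| = [8, 1, 6, 5, 5, 3, 6, 7, 5]
Step 2: Midrank |d_i| (ties get averaged ranks).
ranks: |8|->9, |1|->1, |6|->6.5, |5|->4, |5|->4, |3|->2, |6|->6.5, |7|->8, |5|->4
Step 3: Attach original signs; sum ranks with positive sign and with negative sign.
W+ = 9 + 4 + 6.5 + 4 = 23.5
W- = 1 + 6.5 + 4 + 2 + 8 = 21.5
(Check: W+ + W- = 45 should equal n(n+1)/2 = 45.)
Step 4: Test statistic W = min(W+, W-) = 21.5.
Step 5: Ties in |d|, so use the tie-corrected normal approximation.
        E[W] = n(n+1)/4 = 9*10/4 = 22.5.
        Tie groups: |d|=5 (t=3), |d|=6 (t=2); sum(t^3 - t) = 30.
        Var[W] = n(n+1)(2n+1)/24 - sum(t^3-t)/48 = 1710/24 - 30/48 = 70.625.
        z = (W - E[W]) / sqrt(Var[W]) = (21.5 - 22.5) / 8.4039 = -0.1190.
        Two-sided p = 2*Phi(z) = 0.905281.
Step 6: alpha = 0.1. fail to reject H0.

W+ = 23.5, W- = 21.5, W = min = 21.5, p = 0.905281, fail to reject H0.


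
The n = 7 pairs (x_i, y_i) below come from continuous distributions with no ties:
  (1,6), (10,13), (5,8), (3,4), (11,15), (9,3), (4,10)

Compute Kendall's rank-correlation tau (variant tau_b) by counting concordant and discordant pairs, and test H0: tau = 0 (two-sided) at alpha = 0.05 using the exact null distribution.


Step 1: Enumerate the 21 unordered pairs (i,j) with i<j and classify each by sign(x_j-x_i) * sign(y_j-y_i).
  (1,2):dx=+9,dy=+7->C; (1,3):dx=+4,dy=+2->C; (1,4):dx=+2,dy=-2->D; (1,5):dx=+10,dy=+9->C
  (1,6):dx=+8,dy=-3->D; (1,7):dx=+3,dy=+4->C; (2,3):dx=-5,dy=-5->C; (2,4):dx=-7,dy=-9->C
  (2,5):dx=+1,dy=+2->C; (2,6):dx=-1,dy=-10->C; (2,7):dx=-6,dy=-3->C; (3,4):dx=-2,dy=-4->C
  (3,5):dx=+6,dy=+7->C; (3,6):dx=+4,dy=-5->D; (3,7):dx=-1,dy=+2->D; (4,5):dx=+8,dy=+11->C
  (4,6):dx=+6,dy=-1->D; (4,7):dx=+1,dy=+6->C; (5,6):dx=-2,dy=-12->C; (5,7):dx=-7,dy=-5->C
  (6,7):dx=-5,dy=+7->D
Step 2: C = 15, D = 6, total pairs = 21.
Step 3: tau = (C - D)/(n(n-1)/2) = (15 - 6)/21 = 0.428571.
Step 4: Exact two-sided p-value (enumerate n! = 5040 permutations of y under H0): p = 0.238889.
Step 5: alpha = 0.05. fail to reject H0.

tau_b = 0.4286 (C=15, D=6), p = 0.238889, fail to reject H0.


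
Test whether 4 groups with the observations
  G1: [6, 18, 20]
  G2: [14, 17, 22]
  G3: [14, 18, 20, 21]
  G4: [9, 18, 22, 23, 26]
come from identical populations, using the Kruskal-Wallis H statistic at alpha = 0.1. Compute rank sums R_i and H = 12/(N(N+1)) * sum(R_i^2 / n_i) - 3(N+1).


Step 1: Combine all N = 15 observations and assign midranks.
sorted (value, group, rank): (6,G1,1), (9,G4,2), (14,G2,3.5), (14,G3,3.5), (17,G2,5), (18,G1,7), (18,G3,7), (18,G4,7), (20,G1,9.5), (20,G3,9.5), (21,G3,11), (22,G2,12.5), (22,G4,12.5), (23,G4,14), (26,G4,15)
Step 2: Sum ranks within each group.
R_1 = 17.5 (n_1 = 3)
R_2 = 21 (n_2 = 3)
R_3 = 31 (n_3 = 4)
R_4 = 50.5 (n_4 = 5)
Step 3: H = 12/(N(N+1)) * sum(R_i^2/n_i) - 3(N+1)
     = 12/(15*16) * (17.5^2/3 + 21^2/3 + 31^2/4 + 50.5^2/5) - 3*16
     = 0.050000 * 999.383 - 48
     = 1.969167.
Step 4: Ties present; correction factor C = 1 - 42/(15^3 - 15) = 0.987500. Corrected H = 1.969167 / 0.987500 = 1.994093.
Step 5: Under H0, H ~ chi^2(3); p-value = 0.573634.
Step 6: alpha = 0.1. fail to reject H0.

H = 1.9941, df = 3, p = 0.573634, fail to reject H0.


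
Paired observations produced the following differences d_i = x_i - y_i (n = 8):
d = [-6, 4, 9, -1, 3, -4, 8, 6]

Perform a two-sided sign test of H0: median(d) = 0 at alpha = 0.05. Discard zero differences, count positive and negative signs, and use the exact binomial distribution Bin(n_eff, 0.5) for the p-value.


Step 1: Discard zero differences. Original n = 8; n_eff = number of nonzero differences = 8.
Nonzero differences (with sign): -6, +4, +9, -1, +3, -4, +8, +6
Step 2: Count signs: positive = 5, negative = 3.
Step 3: Under H0: P(positive) = 0.5, so the number of positives S ~ Bin(8, 0.5).
Step 4: Two-sided exact p-value = sum of Bin(8,0.5) probabilities at or below the observed probability = 0.726562.
Step 5: alpha = 0.05. fail to reject H0.

n_eff = 8, pos = 5, neg = 3, p = 0.726562, fail to reject H0.


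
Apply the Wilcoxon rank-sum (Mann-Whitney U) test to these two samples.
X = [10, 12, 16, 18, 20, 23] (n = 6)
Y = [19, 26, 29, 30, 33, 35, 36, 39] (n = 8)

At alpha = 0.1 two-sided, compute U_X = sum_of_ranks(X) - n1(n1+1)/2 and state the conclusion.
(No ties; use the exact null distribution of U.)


Step 1: Combine and sort all 14 observations; assign midranks.
sorted (value, group): (10,X), (12,X), (16,X), (18,X), (19,Y), (20,X), (23,X), (26,Y), (29,Y), (30,Y), (33,Y), (35,Y), (36,Y), (39,Y)
ranks: 10->1, 12->2, 16->3, 18->4, 19->5, 20->6, 23->7, 26->8, 29->9, 30->10, 33->11, 35->12, 36->13, 39->14
Step 2: Rank sum for X: R1 = 1 + 2 + 3 + 4 + 6 + 7 = 23.
Step 3: U_X = R1 - n1(n1+1)/2 = 23 - 6*7/2 = 23 - 21 = 2.
       U_Y = n1*n2 - U_X = 48 - 2 = 46.
Step 4: No ties, so the exact null distribution of U (based on enumerating the C(14,6) = 3003 equally likely rank assignments) gives the two-sided p-value.
Step 5: p-value = 0.002664; compare to alpha = 0.1. reject H0.

U_X = 2, p = 0.002664, reject H0 at alpha = 0.1.


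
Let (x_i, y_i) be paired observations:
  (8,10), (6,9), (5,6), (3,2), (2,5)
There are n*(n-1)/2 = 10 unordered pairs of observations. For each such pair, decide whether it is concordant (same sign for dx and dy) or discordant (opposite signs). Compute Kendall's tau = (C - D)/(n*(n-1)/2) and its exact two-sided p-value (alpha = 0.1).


Step 1: Enumerate the 10 unordered pairs (i,j) with i<j and classify each by sign(x_j-x_i) * sign(y_j-y_i).
  (1,2):dx=-2,dy=-1->C; (1,3):dx=-3,dy=-4->C; (1,4):dx=-5,dy=-8->C; (1,5):dx=-6,dy=-5->C
  (2,3):dx=-1,dy=-3->C; (2,4):dx=-3,dy=-7->C; (2,5):dx=-4,dy=-4->C; (3,4):dx=-2,dy=-4->C
  (3,5):dx=-3,dy=-1->C; (4,5):dx=-1,dy=+3->D
Step 2: C = 9, D = 1, total pairs = 10.
Step 3: tau = (C - D)/(n(n-1)/2) = (9 - 1)/10 = 0.800000.
Step 4: Exact two-sided p-value (enumerate n! = 120 permutations of y under H0): p = 0.083333.
Step 5: alpha = 0.1. reject H0.

tau_b = 0.8000 (C=9, D=1), p = 0.083333, reject H0.


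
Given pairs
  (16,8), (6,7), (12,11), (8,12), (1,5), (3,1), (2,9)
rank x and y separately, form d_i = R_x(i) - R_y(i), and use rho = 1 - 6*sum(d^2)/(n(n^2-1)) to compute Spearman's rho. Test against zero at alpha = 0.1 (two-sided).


Step 1: Rank x and y separately (midranks; no ties here).
rank(x): 16->7, 6->4, 12->6, 8->5, 1->1, 3->3, 2->2
rank(y): 8->4, 7->3, 11->6, 12->7, 5->2, 1->1, 9->5
Step 2: d_i = R_x(i) - R_y(i); compute d_i^2.
  (7-4)^2=9, (4-3)^2=1, (6-6)^2=0, (5-7)^2=4, (1-2)^2=1, (3-1)^2=4, (2-5)^2=9
sum(d^2) = 28.
Step 3: rho = 1 - 6*28 / (7*(7^2 - 1)) = 1 - 168/336 = 0.500000.
Step 4: Under H0, t = rho * sqrt((n-2)/(1-rho^2)) = 1.2910 ~ t(5).
Step 5: Two-sided p-value from the t-distribution with 5 df = 0.253170.
Step 6: alpha = 0.1. fail to reject H0.

rho = 0.5000, p = 0.253170, fail to reject H0 at alpha = 0.1.


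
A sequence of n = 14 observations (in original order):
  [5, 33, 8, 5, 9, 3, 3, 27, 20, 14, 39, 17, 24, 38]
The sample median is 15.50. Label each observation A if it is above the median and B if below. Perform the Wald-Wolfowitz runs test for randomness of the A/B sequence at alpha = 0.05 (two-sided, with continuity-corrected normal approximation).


Step 1: Compute median = 15.50; label A = above, B = below.
Labels in order: BABBBBBAABAAAA  (n_A = 7, n_B = 7)
Step 2: Count runs R = 6.
Step 3: Under H0 (random ordering), E[R] = 2*n_A*n_B/(n_A+n_B) + 1 = 2*7*7/14 + 1 = 8.0000.
        Var[R] = 2*n_A*n_B*(2*n_A*n_B - n_A - n_B) / ((n_A+n_B)^2 * (n_A+n_B-1)) = 8232/2548 = 3.2308.
        SD[R] = 1.7974.
Step 4: Continuity-corrected z = (R + 0.5 - E[R]) / SD[R] = (6 + 0.5 - 8.0000) / 1.7974 = -0.8345.
Step 5: Two-sided p-value via normal approximation = 2*(1 - Phi(|z|)) = 0.403986.
Step 6: alpha = 0.05. fail to reject H0.

R = 6, z = -0.8345, p = 0.403986, fail to reject H0.


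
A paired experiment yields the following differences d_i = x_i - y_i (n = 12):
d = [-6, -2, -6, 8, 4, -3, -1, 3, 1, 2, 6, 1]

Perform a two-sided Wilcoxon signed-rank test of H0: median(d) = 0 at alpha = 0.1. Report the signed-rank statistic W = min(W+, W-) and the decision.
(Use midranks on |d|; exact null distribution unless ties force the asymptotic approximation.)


Step 1: Drop any zero differences (none here) and take |d_i|.
|d| = [6, 2, 6, 8, 4, 3, 1, 3, 1, 2, 6, 1]
Step 2: Midrank |d_i| (ties get averaged ranks).
ranks: |6|->10, |2|->4.5, |6|->10, |8|->12, |4|->8, |3|->6.5, |1|->2, |3|->6.5, |1|->2, |2|->4.5, |6|->10, |1|->2
Step 3: Attach original signs; sum ranks with positive sign and with negative sign.
W+ = 12 + 8 + 6.5 + 2 + 4.5 + 10 + 2 = 45
W- = 10 + 4.5 + 10 + 6.5 + 2 = 33
(Check: W+ + W- = 78 should equal n(n+1)/2 = 78.)
Step 4: Test statistic W = min(W+, W-) = 33.
Step 5: Ties in |d|, so use the tie-corrected normal approximation.
        E[W] = n(n+1)/4 = 12*13/4 = 39.
        Tie groups: |d|=1 (t=3), |d|=2 (t=2), |d|=3 (t=2), |d|=6 (t=3); sum(t^3 - t) = 60.
        Var[W] = n(n+1)(2n+1)/24 - sum(t^3-t)/48 = 3900/24 - 60/48 = 161.25.
        z = (W - E[W]) / sqrt(Var[W]) = (33 - 39) / 12.6984 = -0.4725.
        Two-sided p = 2*Phi(z) = 0.636570.
Step 6: alpha = 0.1. fail to reject H0.

W+ = 45, W- = 33, W = min = 33, p = 0.636570, fail to reject H0.


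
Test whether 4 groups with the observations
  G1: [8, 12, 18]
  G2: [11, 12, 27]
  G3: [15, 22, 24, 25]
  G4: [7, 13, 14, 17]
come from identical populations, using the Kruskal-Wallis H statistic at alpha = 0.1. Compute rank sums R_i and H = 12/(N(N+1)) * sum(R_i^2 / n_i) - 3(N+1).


Step 1: Combine all N = 14 observations and assign midranks.
sorted (value, group, rank): (7,G4,1), (8,G1,2), (11,G2,3), (12,G1,4.5), (12,G2,4.5), (13,G4,6), (14,G4,7), (15,G3,8), (17,G4,9), (18,G1,10), (22,G3,11), (24,G3,12), (25,G3,13), (27,G2,14)
Step 2: Sum ranks within each group.
R_1 = 16.5 (n_1 = 3)
R_2 = 21.5 (n_2 = 3)
R_3 = 44 (n_3 = 4)
R_4 = 23 (n_4 = 4)
Step 3: H = 12/(N(N+1)) * sum(R_i^2/n_i) - 3(N+1)
     = 12/(14*15) * (16.5^2/3 + 21.5^2/3 + 44^2/4 + 23^2/4) - 3*15
     = 0.057143 * 861.083 - 45
     = 4.204762.
Step 4: Ties present; correction factor C = 1 - 6/(14^3 - 14) = 0.997802. Corrected H = 4.204762 / 0.997802 = 4.214023.
Step 5: Under H0, H ~ chi^2(3); p-value = 0.239262.
Step 6: alpha = 0.1. fail to reject H0.

H = 4.2140, df = 3, p = 0.239262, fail to reject H0.


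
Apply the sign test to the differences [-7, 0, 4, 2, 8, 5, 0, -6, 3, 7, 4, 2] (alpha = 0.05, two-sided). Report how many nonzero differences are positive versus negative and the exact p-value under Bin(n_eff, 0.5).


Step 1: Discard zero differences. Original n = 12; n_eff = number of nonzero differences = 10.
Nonzero differences (with sign): -7, +4, +2, +8, +5, -6, +3, +7, +4, +2
Step 2: Count signs: positive = 8, negative = 2.
Step 3: Under H0: P(positive) = 0.5, so the number of positives S ~ Bin(10, 0.5).
Step 4: Two-sided exact p-value = sum of Bin(10,0.5) probabilities at or below the observed probability = 0.109375.
Step 5: alpha = 0.05. fail to reject H0.

n_eff = 10, pos = 8, neg = 2, p = 0.109375, fail to reject H0.


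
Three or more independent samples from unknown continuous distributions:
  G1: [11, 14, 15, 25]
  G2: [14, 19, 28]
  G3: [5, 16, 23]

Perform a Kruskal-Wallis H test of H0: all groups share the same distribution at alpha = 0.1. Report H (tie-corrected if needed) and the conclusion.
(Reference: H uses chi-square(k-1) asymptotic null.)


Step 1: Combine all N = 10 observations and assign midranks.
sorted (value, group, rank): (5,G3,1), (11,G1,2), (14,G1,3.5), (14,G2,3.5), (15,G1,5), (16,G3,6), (19,G2,7), (23,G3,8), (25,G1,9), (28,G2,10)
Step 2: Sum ranks within each group.
R_1 = 19.5 (n_1 = 4)
R_2 = 20.5 (n_2 = 3)
R_3 = 15 (n_3 = 3)
Step 3: H = 12/(N(N+1)) * sum(R_i^2/n_i) - 3(N+1)
     = 12/(10*11) * (19.5^2/4 + 20.5^2/3 + 15^2/3) - 3*11
     = 0.109091 * 310.146 - 33
     = 0.834091.
Step 4: Ties present; correction factor C = 1 - 6/(10^3 - 10) = 0.993939. Corrected H = 0.834091 / 0.993939 = 0.839177.
Step 5: Under H0, H ~ chi^2(2); p-value = 0.657317.
Step 6: alpha = 0.1. fail to reject H0.

H = 0.8392, df = 2, p = 0.657317, fail to reject H0.


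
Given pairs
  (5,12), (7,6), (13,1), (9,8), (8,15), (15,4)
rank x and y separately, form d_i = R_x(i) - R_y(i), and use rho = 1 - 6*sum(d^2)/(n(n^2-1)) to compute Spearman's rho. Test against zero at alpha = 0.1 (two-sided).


Step 1: Rank x and y separately (midranks; no ties here).
rank(x): 5->1, 7->2, 13->5, 9->4, 8->3, 15->6
rank(y): 12->5, 6->3, 1->1, 8->4, 15->6, 4->2
Step 2: d_i = R_x(i) - R_y(i); compute d_i^2.
  (1-5)^2=16, (2-3)^2=1, (5-1)^2=16, (4-4)^2=0, (3-6)^2=9, (6-2)^2=16
sum(d^2) = 58.
Step 3: rho = 1 - 6*58 / (6*(6^2 - 1)) = 1 - 348/210 = -0.657143.
Step 4: Under H0, t = rho * sqrt((n-2)/(1-rho^2)) = -1.7436 ~ t(4).
Step 5: Two-sided p-value from the t-distribution with 4 df = 0.156175.
Step 6: alpha = 0.1. fail to reject H0.

rho = -0.6571, p = 0.156175, fail to reject H0 at alpha = 0.1.


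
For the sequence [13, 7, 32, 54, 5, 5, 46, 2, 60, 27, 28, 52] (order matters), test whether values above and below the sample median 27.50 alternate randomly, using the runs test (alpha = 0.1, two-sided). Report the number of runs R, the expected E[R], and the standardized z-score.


Step 1: Compute median = 27.50; label A = above, B = below.
Labels in order: BBAABBABABAA  (n_A = 6, n_B = 6)
Step 2: Count runs R = 8.
Step 3: Under H0 (random ordering), E[R] = 2*n_A*n_B/(n_A+n_B) + 1 = 2*6*6/12 + 1 = 7.0000.
        Var[R] = 2*n_A*n_B*(2*n_A*n_B - n_A - n_B) / ((n_A+n_B)^2 * (n_A+n_B-1)) = 4320/1584 = 2.7273.
        SD[R] = 1.6514.
Step 4: Continuity-corrected z = (R - 0.5 - E[R]) / SD[R] = (8 - 0.5 - 7.0000) / 1.6514 = 0.3028.
Step 5: Two-sided p-value via normal approximation = 2*(1 - Phi(|z|)) = 0.762069.
Step 6: alpha = 0.1. fail to reject H0.

R = 8, z = 0.3028, p = 0.762069, fail to reject H0.


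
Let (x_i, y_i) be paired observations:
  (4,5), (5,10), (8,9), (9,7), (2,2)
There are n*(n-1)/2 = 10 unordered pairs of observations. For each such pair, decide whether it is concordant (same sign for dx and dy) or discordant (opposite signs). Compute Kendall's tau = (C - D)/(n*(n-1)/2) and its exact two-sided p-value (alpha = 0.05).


Step 1: Enumerate the 10 unordered pairs (i,j) with i<j and classify each by sign(x_j-x_i) * sign(y_j-y_i).
  (1,2):dx=+1,dy=+5->C; (1,3):dx=+4,dy=+4->C; (1,4):dx=+5,dy=+2->C; (1,5):dx=-2,dy=-3->C
  (2,3):dx=+3,dy=-1->D; (2,4):dx=+4,dy=-3->D; (2,5):dx=-3,dy=-8->C; (3,4):dx=+1,dy=-2->D
  (3,5):dx=-6,dy=-7->C; (4,5):dx=-7,dy=-5->C
Step 2: C = 7, D = 3, total pairs = 10.
Step 3: tau = (C - D)/(n(n-1)/2) = (7 - 3)/10 = 0.400000.
Step 4: Exact two-sided p-value (enumerate n! = 120 permutations of y under H0): p = 0.483333.
Step 5: alpha = 0.05. fail to reject H0.

tau_b = 0.4000 (C=7, D=3), p = 0.483333, fail to reject H0.


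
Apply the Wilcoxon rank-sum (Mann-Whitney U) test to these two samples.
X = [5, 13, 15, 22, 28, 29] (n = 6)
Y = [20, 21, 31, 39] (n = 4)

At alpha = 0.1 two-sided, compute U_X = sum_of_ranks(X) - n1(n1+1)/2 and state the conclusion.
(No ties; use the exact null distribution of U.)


Step 1: Combine and sort all 10 observations; assign midranks.
sorted (value, group): (5,X), (13,X), (15,X), (20,Y), (21,Y), (22,X), (28,X), (29,X), (31,Y), (39,Y)
ranks: 5->1, 13->2, 15->3, 20->4, 21->5, 22->6, 28->7, 29->8, 31->9, 39->10
Step 2: Rank sum for X: R1 = 1 + 2 + 3 + 6 + 7 + 8 = 27.
Step 3: U_X = R1 - n1(n1+1)/2 = 27 - 6*7/2 = 27 - 21 = 6.
       U_Y = n1*n2 - U_X = 24 - 6 = 18.
Step 4: No ties, so the exact null distribution of U (based on enumerating the C(10,6) = 210 equally likely rank assignments) gives the two-sided p-value.
Step 5: p-value = 0.257143; compare to alpha = 0.1. fail to reject H0.

U_X = 6, p = 0.257143, fail to reject H0 at alpha = 0.1.


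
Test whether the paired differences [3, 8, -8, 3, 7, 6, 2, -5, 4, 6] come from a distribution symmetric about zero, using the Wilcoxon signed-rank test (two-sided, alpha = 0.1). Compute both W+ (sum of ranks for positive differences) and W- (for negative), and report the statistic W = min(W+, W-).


Step 1: Drop any zero differences (none here) and take |d_i|.
|d| = [3, 8, 8, 3, 7, 6, 2, 5, 4, 6]
Step 2: Midrank |d_i| (ties get averaged ranks).
ranks: |3|->2.5, |8|->9.5, |8|->9.5, |3|->2.5, |7|->8, |6|->6.5, |2|->1, |5|->5, |4|->4, |6|->6.5
Step 3: Attach original signs; sum ranks with positive sign and with negative sign.
W+ = 2.5 + 9.5 + 2.5 + 8 + 6.5 + 1 + 4 + 6.5 = 40.5
W- = 9.5 + 5 = 14.5
(Check: W+ + W- = 55 should equal n(n+1)/2 = 55.)
Step 4: Test statistic W = min(W+, W-) = 14.5.
Step 5: Ties in |d|, so use the tie-corrected normal approximation.
        E[W] = n(n+1)/4 = 10*11/4 = 27.5.
        Tie groups: |d|=3 (t=2), |d|=6 (t=2), |d|=8 (t=2); sum(t^3 - t) = 18.
        Var[W] = n(n+1)(2n+1)/24 - sum(t^3-t)/48 = 2310/24 - 18/48 = 95.875.
        z = (W - E[W]) / sqrt(Var[W]) = (14.5 - 27.5) / 9.7916 = -1.3277.
        Two-sided p = 2*Phi(z) = 0.184287.
Step 6: alpha = 0.1. fail to reject H0.

W+ = 40.5, W- = 14.5, W = min = 14.5, p = 0.184287, fail to reject H0.


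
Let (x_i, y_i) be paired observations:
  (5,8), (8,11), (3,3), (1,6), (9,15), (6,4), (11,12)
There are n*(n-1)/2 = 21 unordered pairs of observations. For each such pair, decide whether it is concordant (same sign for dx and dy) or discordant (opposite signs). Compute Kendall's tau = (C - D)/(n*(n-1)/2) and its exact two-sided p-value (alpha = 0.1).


Step 1: Enumerate the 21 unordered pairs (i,j) with i<j and classify each by sign(x_j-x_i) * sign(y_j-y_i).
  (1,2):dx=+3,dy=+3->C; (1,3):dx=-2,dy=-5->C; (1,4):dx=-4,dy=-2->C; (1,5):dx=+4,dy=+7->C
  (1,6):dx=+1,dy=-4->D; (1,7):dx=+6,dy=+4->C; (2,3):dx=-5,dy=-8->C; (2,4):dx=-7,dy=-5->C
  (2,5):dx=+1,dy=+4->C; (2,6):dx=-2,dy=-7->C; (2,7):dx=+3,dy=+1->C; (3,4):dx=-2,dy=+3->D
  (3,5):dx=+6,dy=+12->C; (3,6):dx=+3,dy=+1->C; (3,7):dx=+8,dy=+9->C; (4,5):dx=+8,dy=+9->C
  (4,6):dx=+5,dy=-2->D; (4,7):dx=+10,dy=+6->C; (5,6):dx=-3,dy=-11->C; (5,7):dx=+2,dy=-3->D
  (6,7):dx=+5,dy=+8->C
Step 2: C = 17, D = 4, total pairs = 21.
Step 3: tau = (C - D)/(n(n-1)/2) = (17 - 4)/21 = 0.619048.
Step 4: Exact two-sided p-value (enumerate n! = 5040 permutations of y under H0): p = 0.069048.
Step 5: alpha = 0.1. reject H0.

tau_b = 0.6190 (C=17, D=4), p = 0.069048, reject H0.


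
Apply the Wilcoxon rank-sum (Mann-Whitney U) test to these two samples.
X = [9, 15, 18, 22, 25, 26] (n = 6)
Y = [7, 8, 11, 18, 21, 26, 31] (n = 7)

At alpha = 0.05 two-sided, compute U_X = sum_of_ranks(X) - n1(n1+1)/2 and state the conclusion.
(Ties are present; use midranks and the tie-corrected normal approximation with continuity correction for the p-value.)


Step 1: Combine and sort all 13 observations; assign midranks.
sorted (value, group): (7,Y), (8,Y), (9,X), (11,Y), (15,X), (18,X), (18,Y), (21,Y), (22,X), (25,X), (26,X), (26,Y), (31,Y)
ranks: 7->1, 8->2, 9->3, 11->4, 15->5, 18->6.5, 18->6.5, 21->8, 22->9, 25->10, 26->11.5, 26->11.5, 31->13
Step 2: Rank sum for X: R1 = 3 + 5 + 6.5 + 9 + 10 + 11.5 = 45.
Step 3: U_X = R1 - n1(n1+1)/2 = 45 - 6*7/2 = 45 - 21 = 24.
       U_Y = n1*n2 - U_X = 42 - 24 = 18.
Step 4: Ties are present, so use the tie-corrected normal approximation (with continuity correction) for the p-value.
Step 5: p-value = 0.720247; compare to alpha = 0.05. fail to reject H0.

U_X = 24, p = 0.720247, fail to reject H0 at alpha = 0.05.


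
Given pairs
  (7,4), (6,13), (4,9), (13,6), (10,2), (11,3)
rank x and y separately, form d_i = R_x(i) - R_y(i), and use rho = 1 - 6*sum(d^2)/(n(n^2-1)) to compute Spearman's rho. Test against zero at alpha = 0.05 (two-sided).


Step 1: Rank x and y separately (midranks; no ties here).
rank(x): 7->3, 6->2, 4->1, 13->6, 10->4, 11->5
rank(y): 4->3, 13->6, 9->5, 6->4, 2->1, 3->2
Step 2: d_i = R_x(i) - R_y(i); compute d_i^2.
  (3-3)^2=0, (2-6)^2=16, (1-5)^2=16, (6-4)^2=4, (4-1)^2=9, (5-2)^2=9
sum(d^2) = 54.
Step 3: rho = 1 - 6*54 / (6*(6^2 - 1)) = 1 - 324/210 = -0.542857.
Step 4: Under H0, t = rho * sqrt((n-2)/(1-rho^2)) = -1.2928 ~ t(4).
Step 5: Two-sided p-value from the t-distribution with 4 df = 0.265703.
Step 6: alpha = 0.05. fail to reject H0.

rho = -0.5429, p = 0.265703, fail to reject H0 at alpha = 0.05.


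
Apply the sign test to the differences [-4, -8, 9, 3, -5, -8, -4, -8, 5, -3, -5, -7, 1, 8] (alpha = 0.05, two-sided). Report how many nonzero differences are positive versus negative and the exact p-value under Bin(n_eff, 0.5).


Step 1: Discard zero differences. Original n = 14; n_eff = number of nonzero differences = 14.
Nonzero differences (with sign): -4, -8, +9, +3, -5, -8, -4, -8, +5, -3, -5, -7, +1, +8
Step 2: Count signs: positive = 5, negative = 9.
Step 3: Under H0: P(positive) = 0.5, so the number of positives S ~ Bin(14, 0.5).
Step 4: Two-sided exact p-value = sum of Bin(14,0.5) probabilities at or below the observed probability = 0.423950.
Step 5: alpha = 0.05. fail to reject H0.

n_eff = 14, pos = 5, neg = 9, p = 0.423950, fail to reject H0.


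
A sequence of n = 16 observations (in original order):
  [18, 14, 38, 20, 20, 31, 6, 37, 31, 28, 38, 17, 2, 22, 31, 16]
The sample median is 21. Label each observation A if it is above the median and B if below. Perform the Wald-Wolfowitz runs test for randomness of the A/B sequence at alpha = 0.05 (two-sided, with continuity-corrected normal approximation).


Step 1: Compute median = 21; label A = above, B = below.
Labels in order: BBABBABAAAABBAAB  (n_A = 8, n_B = 8)
Step 2: Count runs R = 9.
Step 3: Under H0 (random ordering), E[R] = 2*n_A*n_B/(n_A+n_B) + 1 = 2*8*8/16 + 1 = 9.0000.
        Var[R] = 2*n_A*n_B*(2*n_A*n_B - n_A - n_B) / ((n_A+n_B)^2 * (n_A+n_B-1)) = 14336/3840 = 3.7333.
        SD[R] = 1.9322.
Step 4: R = E[R], so z = 0 with no continuity correction.
Step 5: Two-sided p-value via normal approximation = 2*(1 - Phi(|z|)) = 1.000000.
Step 6: alpha = 0.05. fail to reject H0.

R = 9, z = 0.0000, p = 1.000000, fail to reject H0.


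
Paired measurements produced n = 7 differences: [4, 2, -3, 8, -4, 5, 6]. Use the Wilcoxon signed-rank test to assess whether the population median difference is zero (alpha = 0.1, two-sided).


Step 1: Drop any zero differences (none here) and take |d_i|.
|d| = [4, 2, 3, 8, 4, 5, 6]
Step 2: Midrank |d_i| (ties get averaged ranks).
ranks: |4|->3.5, |2|->1, |3|->2, |8|->7, |4|->3.5, |5|->5, |6|->6
Step 3: Attach original signs; sum ranks with positive sign and with negative sign.
W+ = 3.5 + 1 + 7 + 5 + 6 = 22.5
W- = 2 + 3.5 = 5.5
(Check: W+ + W- = 28 should equal n(n+1)/2 = 28.)
Step 4: Test statistic W = min(W+, W-) = 5.5.
Step 5: Ties in |d|, so use the tie-corrected normal approximation.
        E[W] = n(n+1)/4 = 7*8/4 = 14.
        Tie groups: |d|=4 (t=2); sum(t^3 - t) = 6.
        Var[W] = n(n+1)(2n+1)/24 - sum(t^3-t)/48 = 840/24 - 6/48 = 34.875.
        z = (W - E[W]) / sqrt(Var[W]) = (5.5 - 14) / 5.9055 = -1.4393.
        Two-sided p = 2*Phi(z) = 0.150056.
Step 6: alpha = 0.1. fail to reject H0.

W+ = 22.5, W- = 5.5, W = min = 5.5, p = 0.150056, fail to reject H0.


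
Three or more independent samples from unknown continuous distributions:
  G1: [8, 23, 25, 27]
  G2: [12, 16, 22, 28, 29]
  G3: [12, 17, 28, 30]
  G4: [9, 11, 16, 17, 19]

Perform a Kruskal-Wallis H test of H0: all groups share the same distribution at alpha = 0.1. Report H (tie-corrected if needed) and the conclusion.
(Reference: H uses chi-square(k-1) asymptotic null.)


Step 1: Combine all N = 18 observations and assign midranks.
sorted (value, group, rank): (8,G1,1), (9,G4,2), (11,G4,3), (12,G2,4.5), (12,G3,4.5), (16,G2,6.5), (16,G4,6.5), (17,G3,8.5), (17,G4,8.5), (19,G4,10), (22,G2,11), (23,G1,12), (25,G1,13), (27,G1,14), (28,G2,15.5), (28,G3,15.5), (29,G2,17), (30,G3,18)
Step 2: Sum ranks within each group.
R_1 = 40 (n_1 = 4)
R_2 = 54.5 (n_2 = 5)
R_3 = 46.5 (n_3 = 4)
R_4 = 30 (n_4 = 5)
Step 3: H = 12/(N(N+1)) * sum(R_i^2/n_i) - 3(N+1)
     = 12/(18*19) * (40^2/4 + 54.5^2/5 + 46.5^2/4 + 30^2/5) - 3*19
     = 0.035088 * 1714.61 - 57
     = 3.161842.
Step 4: Ties present; correction factor C = 1 - 24/(18^3 - 18) = 0.995872. Corrected H = 3.161842 / 0.995872 = 3.174948.
Step 5: Under H0, H ~ chi^2(3); p-value = 0.365430.
Step 6: alpha = 0.1. fail to reject H0.

H = 3.1749, df = 3, p = 0.365430, fail to reject H0.


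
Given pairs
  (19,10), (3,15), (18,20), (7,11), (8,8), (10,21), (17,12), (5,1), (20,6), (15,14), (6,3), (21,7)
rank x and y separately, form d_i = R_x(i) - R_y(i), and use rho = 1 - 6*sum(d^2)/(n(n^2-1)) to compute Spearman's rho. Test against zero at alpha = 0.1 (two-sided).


Step 1: Rank x and y separately (midranks; no ties here).
rank(x): 19->10, 3->1, 18->9, 7->4, 8->5, 10->6, 17->8, 5->2, 20->11, 15->7, 6->3, 21->12
rank(y): 10->6, 15->10, 20->11, 11->7, 8->5, 21->12, 12->8, 1->1, 6->3, 14->9, 3->2, 7->4
Step 2: d_i = R_x(i) - R_y(i); compute d_i^2.
  (10-6)^2=16, (1-10)^2=81, (9-11)^2=4, (4-7)^2=9, (5-5)^2=0, (6-12)^2=36, (8-8)^2=0, (2-1)^2=1, (11-3)^2=64, (7-9)^2=4, (3-2)^2=1, (12-4)^2=64
sum(d^2) = 280.
Step 3: rho = 1 - 6*280 / (12*(12^2 - 1)) = 1 - 1680/1716 = 0.020979.
Step 4: Under H0, t = rho * sqrt((n-2)/(1-rho^2)) = 0.0664 ~ t(10).
Step 5: Two-sided p-value from the t-distribution with 10 df = 0.948402.
Step 6: alpha = 0.1. fail to reject H0.

rho = 0.0210, p = 0.948402, fail to reject H0 at alpha = 0.1.


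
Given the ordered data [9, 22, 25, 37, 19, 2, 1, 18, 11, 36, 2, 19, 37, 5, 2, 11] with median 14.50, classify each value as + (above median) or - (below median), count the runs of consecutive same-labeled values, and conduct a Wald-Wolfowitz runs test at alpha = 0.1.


Step 1: Compute median = 14.50; label A = above, B = below.
Labels in order: BAAAABBABABAABBB  (n_A = 8, n_B = 8)
Step 2: Count runs R = 9.
Step 3: Under H0 (random ordering), E[R] = 2*n_A*n_B/(n_A+n_B) + 1 = 2*8*8/16 + 1 = 9.0000.
        Var[R] = 2*n_A*n_B*(2*n_A*n_B - n_A - n_B) / ((n_A+n_B)^2 * (n_A+n_B-1)) = 14336/3840 = 3.7333.
        SD[R] = 1.9322.
Step 4: R = E[R], so z = 0 with no continuity correction.
Step 5: Two-sided p-value via normal approximation = 2*(1 - Phi(|z|)) = 1.000000.
Step 6: alpha = 0.1. fail to reject H0.

R = 9, z = 0.0000, p = 1.000000, fail to reject H0.


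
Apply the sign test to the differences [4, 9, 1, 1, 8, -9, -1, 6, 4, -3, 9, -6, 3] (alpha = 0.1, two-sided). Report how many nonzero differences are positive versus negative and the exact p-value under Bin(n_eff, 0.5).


Step 1: Discard zero differences. Original n = 13; n_eff = number of nonzero differences = 13.
Nonzero differences (with sign): +4, +9, +1, +1, +8, -9, -1, +6, +4, -3, +9, -6, +3
Step 2: Count signs: positive = 9, negative = 4.
Step 3: Under H0: P(positive) = 0.5, so the number of positives S ~ Bin(13, 0.5).
Step 4: Two-sided exact p-value = sum of Bin(13,0.5) probabilities at or below the observed probability = 0.266846.
Step 5: alpha = 0.1. fail to reject H0.

n_eff = 13, pos = 9, neg = 4, p = 0.266846, fail to reject H0.


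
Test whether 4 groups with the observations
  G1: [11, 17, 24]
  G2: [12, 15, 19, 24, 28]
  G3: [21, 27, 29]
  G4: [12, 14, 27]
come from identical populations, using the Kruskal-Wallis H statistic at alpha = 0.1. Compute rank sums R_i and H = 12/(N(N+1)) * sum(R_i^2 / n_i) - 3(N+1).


Step 1: Combine all N = 14 observations and assign midranks.
sorted (value, group, rank): (11,G1,1), (12,G2,2.5), (12,G4,2.5), (14,G4,4), (15,G2,5), (17,G1,6), (19,G2,7), (21,G3,8), (24,G1,9.5), (24,G2,9.5), (27,G3,11.5), (27,G4,11.5), (28,G2,13), (29,G3,14)
Step 2: Sum ranks within each group.
R_1 = 16.5 (n_1 = 3)
R_2 = 37 (n_2 = 5)
R_3 = 33.5 (n_3 = 3)
R_4 = 18 (n_4 = 3)
Step 3: H = 12/(N(N+1)) * sum(R_i^2/n_i) - 3(N+1)
     = 12/(14*15) * (16.5^2/3 + 37^2/5 + 33.5^2/3 + 18^2/3) - 3*15
     = 0.057143 * 846.633 - 45
     = 3.379048.
Step 4: Ties present; correction factor C = 1 - 18/(14^3 - 14) = 0.993407. Corrected H = 3.379048 / 0.993407 = 3.401475.
Step 5: Under H0, H ~ chi^2(3); p-value = 0.333767.
Step 6: alpha = 0.1. fail to reject H0.

H = 3.4015, df = 3, p = 0.333767, fail to reject H0.


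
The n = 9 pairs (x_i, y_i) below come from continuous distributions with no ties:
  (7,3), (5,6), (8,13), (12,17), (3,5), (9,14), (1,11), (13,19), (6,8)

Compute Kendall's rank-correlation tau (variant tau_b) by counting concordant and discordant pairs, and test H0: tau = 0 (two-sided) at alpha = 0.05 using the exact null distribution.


Step 1: Enumerate the 36 unordered pairs (i,j) with i<j and classify each by sign(x_j-x_i) * sign(y_j-y_i).
  (1,2):dx=-2,dy=+3->D; (1,3):dx=+1,dy=+10->C; (1,4):dx=+5,dy=+14->C; (1,5):dx=-4,dy=+2->D
  (1,6):dx=+2,dy=+11->C; (1,7):dx=-6,dy=+8->D; (1,8):dx=+6,dy=+16->C; (1,9):dx=-1,dy=+5->D
  (2,3):dx=+3,dy=+7->C; (2,4):dx=+7,dy=+11->C; (2,5):dx=-2,dy=-1->C; (2,6):dx=+4,dy=+8->C
  (2,7):dx=-4,dy=+5->D; (2,8):dx=+8,dy=+13->C; (2,9):dx=+1,dy=+2->C; (3,4):dx=+4,dy=+4->C
  (3,5):dx=-5,dy=-8->C; (3,6):dx=+1,dy=+1->C; (3,7):dx=-7,dy=-2->C; (3,8):dx=+5,dy=+6->C
  (3,9):dx=-2,dy=-5->C; (4,5):dx=-9,dy=-12->C; (4,6):dx=-3,dy=-3->C; (4,7):dx=-11,dy=-6->C
  (4,8):dx=+1,dy=+2->C; (4,9):dx=-6,dy=-9->C; (5,6):dx=+6,dy=+9->C; (5,7):dx=-2,dy=+6->D
  (5,8):dx=+10,dy=+14->C; (5,9):dx=+3,dy=+3->C; (6,7):dx=-8,dy=-3->C; (6,8):dx=+4,dy=+5->C
  (6,9):dx=-3,dy=-6->C; (7,8):dx=+12,dy=+8->C; (7,9):dx=+5,dy=-3->D; (8,9):dx=-7,dy=-11->C
Step 2: C = 29, D = 7, total pairs = 36.
Step 3: tau = (C - D)/(n(n-1)/2) = (29 - 7)/36 = 0.611111.
Step 4: Exact two-sided p-value (enumerate n! = 362880 permutations of y under H0): p = 0.024741.
Step 5: alpha = 0.05. reject H0.

tau_b = 0.6111 (C=29, D=7), p = 0.024741, reject H0.


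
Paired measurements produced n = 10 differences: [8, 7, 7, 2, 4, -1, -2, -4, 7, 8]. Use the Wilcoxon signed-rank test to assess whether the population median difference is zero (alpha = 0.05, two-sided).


Step 1: Drop any zero differences (none here) and take |d_i|.
|d| = [8, 7, 7, 2, 4, 1, 2, 4, 7, 8]
Step 2: Midrank |d_i| (ties get averaged ranks).
ranks: |8|->9.5, |7|->7, |7|->7, |2|->2.5, |4|->4.5, |1|->1, |2|->2.5, |4|->4.5, |7|->7, |8|->9.5
Step 3: Attach original signs; sum ranks with positive sign and with negative sign.
W+ = 9.5 + 7 + 7 + 2.5 + 4.5 + 7 + 9.5 = 47
W- = 1 + 2.5 + 4.5 = 8
(Check: W+ + W- = 55 should equal n(n+1)/2 = 55.)
Step 4: Test statistic W = min(W+, W-) = 8.
Step 5: Ties in |d|, so use the tie-corrected normal approximation.
        E[W] = n(n+1)/4 = 10*11/4 = 27.5.
        Tie groups: |d|=2 (t=2), |d|=4 (t=2), |d|=7 (t=3), |d|=8 (t=2); sum(t^3 - t) = 42.
        Var[W] = n(n+1)(2n+1)/24 - sum(t^3-t)/48 = 2310/24 - 42/48 = 95.375.
        z = (W - E[W]) / sqrt(Var[W]) = (8 - 27.5) / 9.7660 = -1.9967.
        Two-sided p = 2*Phi(z) = 0.045856.
Step 6: alpha = 0.05. reject H0.

W+ = 47, W- = 8, W = min = 8, p = 0.045856, reject H0.


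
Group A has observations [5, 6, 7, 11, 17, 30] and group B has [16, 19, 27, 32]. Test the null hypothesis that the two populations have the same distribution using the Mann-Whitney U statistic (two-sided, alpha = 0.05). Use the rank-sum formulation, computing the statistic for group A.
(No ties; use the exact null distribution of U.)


Step 1: Combine and sort all 10 observations; assign midranks.
sorted (value, group): (5,X), (6,X), (7,X), (11,X), (16,Y), (17,X), (19,Y), (27,Y), (30,X), (32,Y)
ranks: 5->1, 6->2, 7->3, 11->4, 16->5, 17->6, 19->7, 27->8, 30->9, 32->10
Step 2: Rank sum for X: R1 = 1 + 2 + 3 + 4 + 6 + 9 = 25.
Step 3: U_X = R1 - n1(n1+1)/2 = 25 - 6*7/2 = 25 - 21 = 4.
       U_Y = n1*n2 - U_X = 24 - 4 = 20.
Step 4: No ties, so the exact null distribution of U (based on enumerating the C(10,6) = 210 equally likely rank assignments) gives the two-sided p-value.
Step 5: p-value = 0.114286; compare to alpha = 0.05. fail to reject H0.

U_X = 4, p = 0.114286, fail to reject H0 at alpha = 0.05.
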